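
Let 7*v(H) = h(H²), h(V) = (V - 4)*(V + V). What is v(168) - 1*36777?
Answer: 227529303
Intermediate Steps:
h(V) = 2*V*(-4 + V) (h(V) = (-4 + V)*(2*V) = 2*V*(-4 + V))
v(H) = 2*H²*(-4 + H²)/7 (v(H) = (2*H²*(-4 + H²))/7 = 2*H²*(-4 + H²)/7)
v(168) - 1*36777 = (2/7)*168²*(-4 + 168²) - 1*36777 = (2/7)*28224*(-4 + 28224) - 36777 = (2/7)*28224*28220 - 36777 = 227566080 - 36777 = 227529303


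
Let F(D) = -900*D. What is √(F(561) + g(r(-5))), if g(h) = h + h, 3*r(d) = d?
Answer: I*√4544130/3 ≈ 710.57*I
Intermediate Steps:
r(d) = d/3
g(h) = 2*h
√(F(561) + g(r(-5))) = √(-900*561 + 2*((⅓)*(-5))) = √(-504900 + 2*(-5/3)) = √(-504900 - 10/3) = √(-1514710/3) = I*√4544130/3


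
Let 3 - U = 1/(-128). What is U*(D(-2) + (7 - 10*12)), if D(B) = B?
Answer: -44275/128 ≈ -345.90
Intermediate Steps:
U = 385/128 (U = 3 - 1/(-128) = 3 - 1*(-1/128) = 3 + 1/128 = 385/128 ≈ 3.0078)
U*(D(-2) + (7 - 10*12)) = 385*(-2 + (7 - 10*12))/128 = 385*(-2 + (7 - 120))/128 = 385*(-2 - 113)/128 = (385/128)*(-115) = -44275/128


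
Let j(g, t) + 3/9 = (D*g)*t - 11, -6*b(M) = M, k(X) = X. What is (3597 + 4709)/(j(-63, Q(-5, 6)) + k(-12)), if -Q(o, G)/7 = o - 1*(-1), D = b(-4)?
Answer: -12459/1799 ≈ -6.9255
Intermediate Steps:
b(M) = -M/6
D = ⅔ (D = -⅙*(-4) = ⅔ ≈ 0.66667)
Q(o, G) = -7 - 7*o (Q(o, G) = -7*(o - 1*(-1)) = -7*(o + 1) = -7*(1 + o) = -7 - 7*o)
j(g, t) = -34/3 + 2*g*t/3 (j(g, t) = -⅓ + ((2*g/3)*t - 11) = -⅓ + (2*g*t/3 - 11) = -⅓ + (-11 + 2*g*t/3) = -34/3 + 2*g*t/3)
(3597 + 4709)/(j(-63, Q(-5, 6)) + k(-12)) = (3597 + 4709)/((-34/3 + (⅔)*(-63)*(-7 - 7*(-5))) - 12) = 8306/((-34/3 + (⅔)*(-63)*(-7 + 35)) - 12) = 8306/((-34/3 + (⅔)*(-63)*28) - 12) = 8306/((-34/3 - 1176) - 12) = 8306/(-3562/3 - 12) = 8306/(-3598/3) = 8306*(-3/3598) = -12459/1799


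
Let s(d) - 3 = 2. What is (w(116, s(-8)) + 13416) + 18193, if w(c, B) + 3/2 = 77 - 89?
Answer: 63191/2 ≈ 31596.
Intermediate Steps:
s(d) = 5 (s(d) = 3 + 2 = 5)
w(c, B) = -27/2 (w(c, B) = -3/2 + (77 - 89) = -3/2 - 12 = -27/2)
(w(116, s(-8)) + 13416) + 18193 = (-27/2 + 13416) + 18193 = 26805/2 + 18193 = 63191/2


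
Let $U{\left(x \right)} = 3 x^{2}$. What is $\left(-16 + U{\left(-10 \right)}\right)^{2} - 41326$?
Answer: $39330$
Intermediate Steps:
$\left(-16 + U{\left(-10 \right)}\right)^{2} - 41326 = \left(-16 + 3 \left(-10\right)^{2}\right)^{2} - 41326 = \left(-16 + 3 \cdot 100\right)^{2} - 41326 = \left(-16 + 300\right)^{2} - 41326 = 284^{2} - 41326 = 80656 - 41326 = 39330$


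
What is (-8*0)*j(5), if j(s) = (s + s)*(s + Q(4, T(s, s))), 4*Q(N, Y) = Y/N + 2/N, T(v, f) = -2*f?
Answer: 0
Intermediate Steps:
Q(N, Y) = 1/(2*N) + Y/(4*N) (Q(N, Y) = (Y/N + 2/N)/4 = (2/N + Y/N)/4 = 1/(2*N) + Y/(4*N))
j(s) = 2*s*(1/8 + 7*s/8) (j(s) = (s + s)*(s + (1/4)*(2 - 2*s)/4) = (2*s)*(s + (1/4)*(1/4)*(2 - 2*s)) = (2*s)*(s + (1/8 - s/8)) = (2*s)*(1/8 + 7*s/8) = 2*s*(1/8 + 7*s/8))
(-8*0)*j(5) = (-8*0)*((1/4)*5*(1 + 7*5)) = 0*((1/4)*5*(1 + 35)) = 0*((1/4)*5*36) = 0*45 = 0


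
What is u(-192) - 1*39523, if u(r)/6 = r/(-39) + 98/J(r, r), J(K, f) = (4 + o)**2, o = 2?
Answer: -1539608/39 ≈ -39477.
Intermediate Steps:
J(K, f) = 36 (J(K, f) = (4 + 2)**2 = 6**2 = 36)
u(r) = 49/3 - 2*r/13 (u(r) = 6*(r/(-39) + 98/36) = 6*(r*(-1/39) + 98*(1/36)) = 6*(-r/39 + 49/18) = 6*(49/18 - r/39) = 49/3 - 2*r/13)
u(-192) - 1*39523 = (49/3 - 2/13*(-192)) - 1*39523 = (49/3 + 384/13) - 39523 = 1789/39 - 39523 = -1539608/39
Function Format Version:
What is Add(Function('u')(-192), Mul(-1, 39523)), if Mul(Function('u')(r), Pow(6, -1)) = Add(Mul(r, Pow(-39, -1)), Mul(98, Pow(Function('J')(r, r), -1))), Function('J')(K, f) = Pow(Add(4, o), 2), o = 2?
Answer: Rational(-1539608, 39) ≈ -39477.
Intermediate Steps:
Function('J')(K, f) = 36 (Function('J')(K, f) = Pow(Add(4, 2), 2) = Pow(6, 2) = 36)
Function('u')(r) = Add(Rational(49, 3), Mul(Rational(-2, 13), r)) (Function('u')(r) = Mul(6, Add(Mul(r, Pow(-39, -1)), Mul(98, Pow(36, -1)))) = Mul(6, Add(Mul(r, Rational(-1, 39)), Mul(98, Rational(1, 36)))) = Mul(6, Add(Mul(Rational(-1, 39), r), Rational(49, 18))) = Mul(6, Add(Rational(49, 18), Mul(Rational(-1, 39), r))) = Add(Rational(49, 3), Mul(Rational(-2, 13), r)))
Add(Function('u')(-192), Mul(-1, 39523)) = Add(Add(Rational(49, 3), Mul(Rational(-2, 13), -192)), Mul(-1, 39523)) = Add(Add(Rational(49, 3), Rational(384, 13)), -39523) = Add(Rational(1789, 39), -39523) = Rational(-1539608, 39)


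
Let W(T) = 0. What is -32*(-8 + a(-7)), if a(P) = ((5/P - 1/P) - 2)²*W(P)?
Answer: 256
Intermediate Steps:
a(P) = 0 (a(P) = ((5/P - 1/P) - 2)²*0 = (4/P - 2)²*0 = (-2 + 4/P)²*0 = 0)
-32*(-8 + a(-7)) = -32*(-8 + 0) = -32*(-8) = 256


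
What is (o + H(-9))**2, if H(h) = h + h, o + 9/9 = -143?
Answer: 26244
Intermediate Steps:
o = -144 (o = -1 - 143 = -144)
H(h) = 2*h
(o + H(-9))**2 = (-144 + 2*(-9))**2 = (-144 - 18)**2 = (-162)**2 = 26244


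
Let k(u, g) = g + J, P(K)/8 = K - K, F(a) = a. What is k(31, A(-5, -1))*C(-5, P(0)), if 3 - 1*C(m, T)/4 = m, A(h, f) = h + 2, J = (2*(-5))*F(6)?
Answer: -2016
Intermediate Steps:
P(K) = 0 (P(K) = 8*(K - K) = 8*0 = 0)
J = -60 (J = (2*(-5))*6 = -10*6 = -60)
A(h, f) = 2 + h
C(m, T) = 12 - 4*m
k(u, g) = -60 + g (k(u, g) = g - 60 = -60 + g)
k(31, A(-5, -1))*C(-5, P(0)) = (-60 + (2 - 5))*(12 - 4*(-5)) = (-60 - 3)*(12 + 20) = -63*32 = -2016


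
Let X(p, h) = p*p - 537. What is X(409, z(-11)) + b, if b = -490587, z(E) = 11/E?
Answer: -323843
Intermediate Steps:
X(p, h) = -537 + p**2 (X(p, h) = p**2 - 537 = -537 + p**2)
X(409, z(-11)) + b = (-537 + 409**2) - 490587 = (-537 + 167281) - 490587 = 166744 - 490587 = -323843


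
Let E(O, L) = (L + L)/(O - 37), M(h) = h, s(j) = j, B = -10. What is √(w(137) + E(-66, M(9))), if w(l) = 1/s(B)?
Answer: I*√291490/1030 ≈ 0.52417*I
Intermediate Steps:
E(O, L) = 2*L/(-37 + O) (E(O, L) = (2*L)/(-37 + O) = 2*L/(-37 + O))
w(l) = -⅒ (w(l) = 1/(-10) = -⅒)
√(w(137) + E(-66, M(9))) = √(-⅒ + 2*9/(-37 - 66)) = √(-⅒ + 2*9/(-103)) = √(-⅒ + 2*9*(-1/103)) = √(-⅒ - 18/103) = √(-283/1030) = I*√291490/1030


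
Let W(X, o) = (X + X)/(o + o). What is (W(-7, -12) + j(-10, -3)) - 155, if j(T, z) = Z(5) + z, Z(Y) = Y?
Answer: -1829/12 ≈ -152.42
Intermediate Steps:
W(X, o) = X/o (W(X, o) = (2*X)/((2*o)) = (2*X)*(1/(2*o)) = X/o)
j(T, z) = 5 + z
(W(-7, -12) + j(-10, -3)) - 155 = (-7/(-12) + (5 - 3)) - 155 = (-7*(-1/12) + 2) - 155 = (7/12 + 2) - 155 = 31/12 - 155 = -1829/12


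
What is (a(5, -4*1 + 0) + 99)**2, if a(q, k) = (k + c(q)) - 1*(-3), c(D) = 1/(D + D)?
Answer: 962361/100 ≈ 9623.6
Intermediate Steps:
c(D) = 1/(2*D)
a(q, k) = 3 + k + 1/(2*q) (a(q, k) = (k + 1/(2*q)) - 1*(-3) = (k + 1/(2*q)) + 3 = 3 + k + 1/(2*q))
(a(5, -4*1 + 0) + 99)**2 = ((3 + (-4*1 + 0) + (1/2)/5) + 99)**2 = ((3 + (-4 + 0) + (1/2)*(1/5)) + 99)**2 = ((3 - 4 + 1/10) + 99)**2 = (-9/10 + 99)**2 = (981/10)**2 = 962361/100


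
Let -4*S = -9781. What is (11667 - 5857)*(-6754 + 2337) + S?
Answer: -102641299/4 ≈ -2.5660e+7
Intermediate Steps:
S = 9781/4 (S = -1/4*(-9781) = 9781/4 ≈ 2445.3)
(11667 - 5857)*(-6754 + 2337) + S = (11667 - 5857)*(-6754 + 2337) + 9781/4 = 5810*(-4417) + 9781/4 = -25662770 + 9781/4 = -102641299/4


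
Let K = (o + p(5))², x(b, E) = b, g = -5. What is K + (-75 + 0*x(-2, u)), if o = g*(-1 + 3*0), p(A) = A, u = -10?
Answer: 25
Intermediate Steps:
o = 5 (o = -5*(-1 + 3*0) = -5*(-1 + 0) = -5*(-1) = 5)
K = 100 (K = (5 + 5)² = 10² = 100)
K + (-75 + 0*x(-2, u)) = 100 + (-75 + 0*(-2)) = 100 + (-75 + 0) = 100 - 75 = 25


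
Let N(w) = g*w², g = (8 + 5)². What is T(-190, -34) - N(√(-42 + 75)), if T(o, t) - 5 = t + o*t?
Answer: 854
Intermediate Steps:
g = 169 (g = 13² = 169)
T(o, t) = 5 + t + o*t (T(o, t) = 5 + (t + o*t) = 5 + t + o*t)
N(w) = 169*w²
T(-190, -34) - N(√(-42 + 75)) = (5 - 34 - 190*(-34)) - 169*(√(-42 + 75))² = (5 - 34 + 6460) - 169*(√33)² = 6431 - 169*33 = 6431 - 1*5577 = 6431 - 5577 = 854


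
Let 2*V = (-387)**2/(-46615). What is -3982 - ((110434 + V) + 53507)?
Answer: -15655311521/93230 ≈ -1.6792e+5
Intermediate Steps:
V = -149769/93230 (V = ((-387)**2/(-46615))/2 = (149769*(-1/46615))/2 = (1/2)*(-149769/46615) = -149769/93230 ≈ -1.6064)
-3982 - ((110434 + V) + 53507) = -3982 - ((110434 - 149769/93230) + 53507) = -3982 - (10295612051/93230 + 53507) = -3982 - 1*15284069661/93230 = -3982 - 15284069661/93230 = -15655311521/93230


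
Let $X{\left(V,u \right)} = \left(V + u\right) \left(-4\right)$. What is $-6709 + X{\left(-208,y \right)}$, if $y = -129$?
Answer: $-5361$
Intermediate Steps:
$X{\left(V,u \right)} = - 4 V - 4 u$
$-6709 + X{\left(-208,y \right)} = -6709 - -1348 = -6709 + \left(832 + 516\right) = -6709 + 1348 = -5361$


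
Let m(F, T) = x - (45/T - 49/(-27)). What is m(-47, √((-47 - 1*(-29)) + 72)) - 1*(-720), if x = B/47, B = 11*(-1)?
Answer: 911080/1269 - 5*√6/2 ≈ 711.83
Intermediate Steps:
B = -11
x = -11/47 ≈ -0.23404
m(F, T) = -2600/1269 - 45/T (m(F, T) = -11/47 - (45/T - 49/(-27)) = -11/47 - (45/T - 49*(-1/27)) = -11/47 - (45/T + 49/27) = -11/47 - (49/27 + 45/T) = -11/47 + (-49/27 - 45/T) = -2600/1269 - 45/T)
m(-47, √((-47 - 1*(-29)) + 72)) - 1*(-720) = (-2600/1269 - 45/√((-47 - 1*(-29)) + 72)) - 1*(-720) = (-2600/1269 - 45/√((-47 + 29) + 72)) + 720 = (-2600/1269 - 45/√(-18 + 72)) + 720 = (-2600/1269 - 45*√6/18) + 720 = (-2600/1269 - 5*√6/2) + 720 = 911080/1269 - 5*√6/2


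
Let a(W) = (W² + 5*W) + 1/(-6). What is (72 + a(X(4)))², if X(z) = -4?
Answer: 165649/36 ≈ 4601.4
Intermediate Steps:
a(W) = -⅙ + W² + 5*W (a(W) = (W² + 5*W) - ⅙ = -⅙ + W² + 5*W)
(72 + a(X(4)))² = (72 + (-⅙ + (-4)² + 5*(-4)))² = (72 + (-⅙ + 16 - 20))² = (72 - 25/6)² = (407/6)² = 165649/36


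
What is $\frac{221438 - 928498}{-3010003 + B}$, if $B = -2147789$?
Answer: $\frac{176765}{1289448} \approx 0.13709$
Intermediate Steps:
$\frac{221438 - 928498}{-3010003 + B} = \frac{221438 - 928498}{-3010003 - 2147789} = - \frac{707060}{-5157792} = \left(-707060\right) \left(- \frac{1}{5157792}\right) = \frac{176765}{1289448}$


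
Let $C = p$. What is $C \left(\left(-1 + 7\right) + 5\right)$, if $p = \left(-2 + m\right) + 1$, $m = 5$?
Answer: $44$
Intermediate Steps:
$p = 4$ ($p = \left(-2 + 5\right) + 1 = 3 + 1 = 4$)
$C = 4$
$C \left(\left(-1 + 7\right) + 5\right) = 4 \left(\left(-1 + 7\right) + 5\right) = 4 \left(6 + 5\right) = 4 \cdot 11 = 44$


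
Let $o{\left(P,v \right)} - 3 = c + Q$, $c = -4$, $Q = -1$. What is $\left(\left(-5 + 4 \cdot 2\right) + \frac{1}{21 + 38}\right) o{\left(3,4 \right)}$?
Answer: $- \frac{356}{59} \approx -6.0339$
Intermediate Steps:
$o{\left(P,v \right)} = -2$ ($o{\left(P,v \right)} = 3 - 5 = -2$)
$\left(\left(-5 + 4 \cdot 2\right) + \frac{1}{21 + 38}\right) o{\left(3,4 \right)} = \left(\left(-5 + 4 \cdot 2\right) + \frac{1}{21 + 38}\right) \left(-2\right) = \left(\left(-5 + 8\right) + \frac{1}{59}\right) \left(-2\right) = \left(3 + \frac{1}{59}\right) \left(-2\right) = \frac{178}{59} \left(-2\right) = - \frac{356}{59}$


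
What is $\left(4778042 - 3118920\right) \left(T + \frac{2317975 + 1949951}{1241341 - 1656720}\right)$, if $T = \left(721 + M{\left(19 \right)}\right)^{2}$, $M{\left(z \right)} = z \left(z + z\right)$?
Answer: $\frac{1435004879264467290}{415379} \approx 3.4547 \cdot 10^{12}$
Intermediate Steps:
$M{\left(z \right)} = 2 z^{2}$ ($M{\left(z \right)} = z 2 z = 2 z^{2}$)
$T = 2082249$ ($T = \left(721 + 2 \cdot 19^{2}\right)^{2} = \left(721 + 2 \cdot 361\right)^{2} = \left(721 + 722\right)^{2} = 1443^{2} = 2082249$)
$\left(4778042 - 3118920\right) \left(T + \frac{2317975 + 1949951}{1241341 - 1656720}\right) = \left(4778042 - 3118920\right) \left(2082249 + \frac{2317975 + 1949951}{1241341 - 1656720}\right) = 1659122 \left(2082249 + \frac{4267926}{-415379}\right) = 1659122 \left(2082249 + 4267926 \left(- \frac{1}{415379}\right)\right) = 1659122 \left(2082249 - \frac{4267926}{415379}\right) = 1659122 \cdot \frac{864918239445}{415379} = \frac{1435004879264467290}{415379}$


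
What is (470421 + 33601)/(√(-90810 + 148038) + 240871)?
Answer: 121404283162/58018781413 - 1008044*√14307/58018781413 ≈ 2.0904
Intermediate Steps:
(470421 + 33601)/(√(-90810 + 148038) + 240871) = 504022/(√57228 + 240871) = 504022/(2*√14307 + 240871) = 504022/(240871 + 2*√14307)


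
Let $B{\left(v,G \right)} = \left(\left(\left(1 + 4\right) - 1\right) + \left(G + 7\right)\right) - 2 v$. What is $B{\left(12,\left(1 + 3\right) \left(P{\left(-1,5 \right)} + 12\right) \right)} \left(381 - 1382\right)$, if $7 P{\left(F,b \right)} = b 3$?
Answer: $-43615$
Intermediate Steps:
$P{\left(F,b \right)} = \frac{3 b}{7}$ ($P{\left(F,b \right)} = \frac{b 3}{7} = \frac{3 b}{7}$)
$B{\left(v,G \right)} = 11 + G - 2 v$ ($B{\left(v,G \right)} = \left(\left(5 - 1\right) + \left(7 + G\right)\right) - 2 v = \left(4 + \left(7 + G\right)\right) - 2 v = \left(11 + G\right) - 2 v = 11 + G - 2 v$)
$B{\left(12,\left(1 + 3\right) \left(P{\left(-1,5 \right)} + 12\right) \right)} \left(381 - 1382\right) = \left(11 + \left(1 + 3\right) \left(\frac{3}{7} \cdot 5 + 12\right) - 24\right) \left(381 - 1382\right) = \left(11 + 4 \left(\frac{15}{7} + 12\right) - 24\right) \left(-1001\right) = \left(11 + 4 \cdot \frac{99}{7} - 24\right) \left(-1001\right) = \left(11 + \frac{396}{7} - 24\right) \left(-1001\right) = \frac{305}{7} \left(-1001\right) = -43615$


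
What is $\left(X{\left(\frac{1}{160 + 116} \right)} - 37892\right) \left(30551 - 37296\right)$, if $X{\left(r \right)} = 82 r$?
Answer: $\frac{35269975975}{138} \approx 2.5558 \cdot 10^{8}$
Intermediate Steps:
$\left(X{\left(\frac{1}{160 + 116} \right)} - 37892\right) \left(30551 - 37296\right) = \left(\frac{82}{160 + 116} - 37892\right) \left(30551 - 37296\right) = \left(\frac{82}{276} - 37892\right) \left(-6745\right) = \left(82 \cdot \frac{1}{276} - 37892\right) \left(-6745\right) = \left(\frac{41}{138} - 37892\right) \left(-6745\right) = \left(- \frac{5229055}{138}\right) \left(-6745\right) = \frac{35269975975}{138}$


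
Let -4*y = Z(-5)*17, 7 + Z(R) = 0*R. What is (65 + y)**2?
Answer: 143641/16 ≈ 8977.6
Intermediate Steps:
Z(R) = -7 (Z(R) = -7 + 0*R = -7 + 0 = -7)
y = 119/4 (y = -(-7)*17/4 = -1/4*(-119) = 119/4 ≈ 29.750)
(65 + y)**2 = (65 + 119/4)**2 = (379/4)**2 = 143641/16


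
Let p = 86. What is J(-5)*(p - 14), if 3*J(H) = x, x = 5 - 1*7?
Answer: -48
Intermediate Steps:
x = -2 (x = 5 - 7 = -2)
J(H) = -⅔ (J(H) = (⅓)*(-2) = -⅔)
J(-5)*(p - 14) = -2*(86 - 14)/3 = -⅔*72 = -48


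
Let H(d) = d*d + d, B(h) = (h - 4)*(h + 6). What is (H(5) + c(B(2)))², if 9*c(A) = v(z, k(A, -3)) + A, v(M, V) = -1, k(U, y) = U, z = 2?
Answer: 64009/81 ≈ 790.23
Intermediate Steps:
B(h) = (-4 + h)*(6 + h)
c(A) = -⅑ + A/9 (c(A) = (-1 + A)/9 = -⅑ + A/9)
H(d) = d + d² (H(d) = d² + d = d + d²)
(H(5) + c(B(2)))² = (5*(1 + 5) + (-⅑ + (-24 + 2² + 2*2)/9))² = (5*6 + (-⅑ + (-24 + 4 + 4)/9))² = (30 + (-⅑ + (⅑)*(-16)))² = (30 + (-⅑ - 16/9))² = (30 - 17/9)² = (253/9)² = 64009/81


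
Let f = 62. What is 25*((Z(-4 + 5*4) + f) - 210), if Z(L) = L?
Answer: -3300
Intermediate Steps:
25*((Z(-4 + 5*4) + f) - 210) = 25*(((-4 + 5*4) + 62) - 210) = 25*(((-4 + 20) + 62) - 210) = 25*((16 + 62) - 210) = 25*(78 - 210) = 25*(-132) = -3300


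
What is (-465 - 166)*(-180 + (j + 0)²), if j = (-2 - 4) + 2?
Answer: 103484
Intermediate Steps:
j = -4 (j = -6 + 2 = -4)
(-465 - 166)*(-180 + (j + 0)²) = (-465 - 166)*(-180 + (-4 + 0)²) = -631*(-180 + (-4)²) = -631*(-180 + 16) = -631*(-164) = 103484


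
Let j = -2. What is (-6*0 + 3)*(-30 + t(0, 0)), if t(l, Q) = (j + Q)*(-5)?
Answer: -60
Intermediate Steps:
t(l, Q) = 10 - 5*Q (t(l, Q) = (-2 + Q)*(-5) = 10 - 5*Q)
(-6*0 + 3)*(-30 + t(0, 0)) = (-6*0 + 3)*(-30 + (10 - 5*0)) = (0 + 3)*(-30 + (10 + 0)) = 3*(-30 + 10) = 3*(-20) = -60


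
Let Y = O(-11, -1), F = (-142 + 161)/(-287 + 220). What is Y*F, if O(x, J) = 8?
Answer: -152/67 ≈ -2.2687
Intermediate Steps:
F = -19/67 (F = 19/(-67) = 19*(-1/67) = -19/67 ≈ -0.28358)
Y = 8
Y*F = 8*(-19/67) = -152/67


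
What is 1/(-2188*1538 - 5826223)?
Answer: -1/9191367 ≈ -1.0880e-7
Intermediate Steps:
1/(-2188*1538 - 5826223) = 1/(-3365144 - 5826223) = 1/(-9191367) = -1/9191367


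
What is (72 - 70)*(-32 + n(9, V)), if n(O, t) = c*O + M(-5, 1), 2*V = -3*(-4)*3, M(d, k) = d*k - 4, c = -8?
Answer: -226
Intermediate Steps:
M(d, k) = -4 + d*k
V = 18 (V = (-3*(-4)*3)/2 = (12*3)/2 = (1/2)*36 = 18)
n(O, t) = -9 - 8*O (n(O, t) = -8*O + (-4 - 5*1) = -8*O + (-4 - 5) = -8*O - 9 = -9 - 8*O)
(72 - 70)*(-32 + n(9, V)) = (72 - 70)*(-32 + (-9 - 8*9)) = 2*(-32 + (-9 - 72)) = 2*(-32 - 81) = 2*(-113) = -226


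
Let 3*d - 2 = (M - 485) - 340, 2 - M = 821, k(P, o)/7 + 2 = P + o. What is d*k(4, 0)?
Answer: -22988/3 ≈ -7662.7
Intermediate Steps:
k(P, o) = -14 + 7*P + 7*o (k(P, o) = -14 + 7*(P + o) = -14 + (7*P + 7*o) = -14 + 7*P + 7*o)
M = -819 (M = 2 - 1*821 = 2 - 821 = -819)
d = -1642/3 (d = ⅔ + ((-819 - 485) - 340)/3 = ⅔ + (-1304 - 340)/3 = ⅔ + (⅓)*(-1644) = ⅔ - 548 = -1642/3 ≈ -547.33)
d*k(4, 0) = -1642*(-14 + 7*4 + 7*0)/3 = -1642*(-14 + 28 + 0)/3 = -1642/3*14 = -22988/3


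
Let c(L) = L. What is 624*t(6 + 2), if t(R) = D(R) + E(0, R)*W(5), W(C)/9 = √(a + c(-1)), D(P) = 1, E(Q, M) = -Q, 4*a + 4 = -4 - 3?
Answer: 624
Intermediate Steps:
a = -11/4 (a = -1 + (-4 - 3)/4 = -1 + (¼)*(-7) = -1 - 7/4 = -11/4 ≈ -2.7500)
W(C) = 9*I*√15/2 (W(C) = 9*√(-11/4 - 1) = 9*√(-15/4) = 9*(I*√15/2) = 9*I*√15/2)
t(R) = 1 (t(R) = 1 + (-1*0)*(9*I*√15/2) = 1 + 0*(9*I*√15/2) = 1 + 0 = 1)
624*t(6 + 2) = 624*1 = 624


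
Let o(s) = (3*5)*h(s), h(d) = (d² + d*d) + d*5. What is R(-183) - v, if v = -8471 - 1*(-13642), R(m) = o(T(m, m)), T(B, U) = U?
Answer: 985774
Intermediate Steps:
h(d) = 2*d² + 5*d (h(d) = (d² + d²) + 5*d = 2*d² + 5*d)
o(s) = 15*s*(5 + 2*s) (o(s) = (3*5)*(s*(5 + 2*s)) = 15*(s*(5 + 2*s)) = 15*s*(5 + 2*s))
R(m) = 15*m*(5 + 2*m)
v = 5171 (v = -8471 + 13642 = 5171)
R(-183) - v = 15*(-183)*(5 + 2*(-183)) - 1*5171 = 15*(-183)*(5 - 366) - 5171 = 15*(-183)*(-361) - 5171 = 990945 - 5171 = 985774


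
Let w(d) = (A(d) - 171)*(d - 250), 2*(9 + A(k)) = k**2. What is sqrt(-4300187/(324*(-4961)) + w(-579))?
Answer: I*sqrt(9147725590170071)/8118 ≈ 11782.0*I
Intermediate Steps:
A(k) = -9 + k**2/2
w(d) = (-250 + d)*(-180 + d**2/2) (w(d) = ((-9 + d**2/2) - 171)*(d - 250) = (-180 + d**2/2)*(-250 + d) = (-250 + d)*(-180 + d**2/2))
sqrt(-4300187/(324*(-4961)) + w(-579)) = sqrt(-4300187/(324*(-4961)) + (45000 + (1/2)*(-579)**3 - 180*(-579) - 125*(-579)**2)) = sqrt(-4300187/(-1607364) + (45000 + (1/2)*(-194104539) + 104220 - 125*335241)) = sqrt(-4300187*(-1/1607364) + (45000 - 194104539/2 + 104220 - 41905125)) = sqrt(4300187/1607364 - 277616349/2) = sqrt(-223115258296831/1607364) = I*sqrt(9147725590170071)/8118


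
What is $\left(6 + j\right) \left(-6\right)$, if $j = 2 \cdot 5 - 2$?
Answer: $-84$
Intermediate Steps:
$j = 8$ ($j = 10 - 2 = 8$)
$\left(6 + j\right) \left(-6\right) = \left(6 + 8\right) \left(-6\right) = 14 \left(-6\right) = -84$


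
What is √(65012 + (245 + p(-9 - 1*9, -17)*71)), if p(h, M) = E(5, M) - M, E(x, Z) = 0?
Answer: 4*√4154 ≈ 257.81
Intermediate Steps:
p(h, M) = -M (p(h, M) = 0 - M = -M)
√(65012 + (245 + p(-9 - 1*9, -17)*71)) = √(65012 + (245 - 1*(-17)*71)) = √(65012 + (245 + 17*71)) = √(65012 + (245 + 1207)) = √(65012 + 1452) = √66464 = 4*√4154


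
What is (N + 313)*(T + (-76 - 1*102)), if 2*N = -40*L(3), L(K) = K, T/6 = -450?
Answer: -728134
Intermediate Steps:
T = -2700 (T = 6*(-450) = -2700)
N = -60 (N = (-40*3)/2 = (1/2)*(-120) = -60)
(N + 313)*(T + (-76 - 1*102)) = (-60 + 313)*(-2700 + (-76 - 1*102)) = 253*(-2700 + (-76 - 102)) = 253*(-2700 - 178) = 253*(-2878) = -728134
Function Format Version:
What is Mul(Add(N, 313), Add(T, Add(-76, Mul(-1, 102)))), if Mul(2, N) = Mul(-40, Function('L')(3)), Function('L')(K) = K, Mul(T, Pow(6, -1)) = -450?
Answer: -728134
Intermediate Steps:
T = -2700 (T = Mul(6, -450) = -2700)
N = -60 (N = Mul(Rational(1, 2), Mul(-40, 3)) = Mul(Rational(1, 2), -120) = -60)
Mul(Add(N, 313), Add(T, Add(-76, Mul(-1, 102)))) = Mul(Add(-60, 313), Add(-2700, Add(-76, Mul(-1, 102)))) = Mul(253, Add(-2700, Add(-76, -102))) = Mul(253, Add(-2700, -178)) = Mul(253, -2878) = -728134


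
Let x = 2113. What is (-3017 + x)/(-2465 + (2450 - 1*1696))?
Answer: 904/1711 ≈ 0.52835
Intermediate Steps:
(-3017 + x)/(-2465 + (2450 - 1*1696)) = (-3017 + 2113)/(-2465 + (2450 - 1*1696)) = -904/(-2465 + (2450 - 1696)) = -904/(-2465 + 754) = -904/(-1711) = -904*(-1/1711) = 904/1711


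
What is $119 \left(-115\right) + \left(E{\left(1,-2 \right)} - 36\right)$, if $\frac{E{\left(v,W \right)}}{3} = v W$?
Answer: $-13727$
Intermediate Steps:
$E{\left(v,W \right)} = 3 W v$ ($E{\left(v,W \right)} = 3 v W = 3 W v$)
$119 \left(-115\right) + \left(E{\left(1,-2 \right)} - 36\right) = 119 \left(-115\right) + \left(3 \left(-2\right) 1 - 36\right) = -13685 - 42 = -13727$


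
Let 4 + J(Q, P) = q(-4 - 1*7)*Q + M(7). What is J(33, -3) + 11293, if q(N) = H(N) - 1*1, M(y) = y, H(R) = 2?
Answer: 11329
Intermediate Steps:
q(N) = 1 (q(N) = 2 - 1*1 = 2 - 1 = 1)
J(Q, P) = 3 + Q (J(Q, P) = -4 + (1*Q + 7) = -4 + (Q + 7) = -4 + (7 + Q) = 3 + Q)
J(33, -3) + 11293 = (3 + 33) + 11293 = 36 + 11293 = 11329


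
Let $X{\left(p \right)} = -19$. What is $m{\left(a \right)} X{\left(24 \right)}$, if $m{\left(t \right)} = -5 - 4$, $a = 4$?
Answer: $171$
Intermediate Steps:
$m{\left(t \right)} = -9$
$m{\left(a \right)} X{\left(24 \right)} = \left(-9\right) \left(-19\right) = 171$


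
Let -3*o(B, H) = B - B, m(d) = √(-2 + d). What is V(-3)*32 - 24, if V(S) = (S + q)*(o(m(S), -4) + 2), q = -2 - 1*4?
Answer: -600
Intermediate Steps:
q = -6 (q = -2 - 4 = -6)
o(B, H) = 0 (o(B, H) = -(B - B)/3 = -⅓*0 = 0)
V(S) = -12 + 2*S (V(S) = (S - 6)*(0 + 2) = (-6 + S)*2 = -12 + 2*S)
V(-3)*32 - 24 = (-12 + 2*(-3))*32 - 24 = (-12 - 6)*32 - 24 = -18*32 - 24 = -576 - 24 = -600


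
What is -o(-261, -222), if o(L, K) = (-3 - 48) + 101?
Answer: -50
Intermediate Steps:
o(L, K) = 50 (o(L, K) = -51 + 101 = 50)
-o(-261, -222) = -1*50 = -50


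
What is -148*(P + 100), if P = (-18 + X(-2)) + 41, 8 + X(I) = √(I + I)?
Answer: -17020 - 296*I ≈ -17020.0 - 296.0*I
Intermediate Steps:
X(I) = -8 + √2*√I (X(I) = -8 + √(I + I) = -8 + √(2*I) = -8 + √2*√I)
P = 15 + 2*I (P = (-18 + (-8 + √2*√(-2))) + 41 = (-18 + (-8 + √2*(I*√2))) + 41 = (-18 + (-8 + 2*I)) + 41 = (-26 + 2*I) + 41 = 15 + 2*I ≈ 15.0 + 2.0*I)
-148*(P + 100) = -148*((15 + 2*I) + 100) = -148*(115 + 2*I) = -17020 - 296*I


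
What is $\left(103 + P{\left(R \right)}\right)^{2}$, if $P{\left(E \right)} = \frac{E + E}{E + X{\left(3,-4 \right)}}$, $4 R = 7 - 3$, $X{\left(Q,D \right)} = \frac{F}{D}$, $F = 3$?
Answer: $12321$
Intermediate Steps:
$X{\left(Q,D \right)} = \frac{3}{D}$
$R = 1$ ($R = \frac{7 - 3}{4} = \frac{1}{4} \cdot 4 = 1$)
$P{\left(E \right)} = \frac{2 E}{- \frac{3}{4} + E}$ ($P{\left(E \right)} = \frac{E + E}{E + \frac{3}{-4}} = \frac{2 E}{E + 3 \left(- \frac{1}{4}\right)} = \frac{2 E}{E - \frac{3}{4}} = \frac{2 E}{- \frac{3}{4} + E}$)
$\left(103 + P{\left(R \right)}\right)^{2} = \left(103 + 8 \cdot 1 \frac{1}{-3 + 4 \cdot 1}\right)^{2} = \left(103 + 8 \cdot 1 \frac{1}{-3 + 4}\right)^{2} = \left(103 + 8 \cdot 1 \cdot 1^{-1}\right)^{2} = \left(103 + 8 \cdot 1 \cdot 1\right)^{2} = \left(103 + 8\right)^{2} = 111^{2} = 12321$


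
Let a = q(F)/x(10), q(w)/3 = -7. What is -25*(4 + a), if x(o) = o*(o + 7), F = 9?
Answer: -3295/34 ≈ -96.912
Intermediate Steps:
x(o) = o*(7 + o)
q(w) = -21 (q(w) = 3*(-7) = -21)
a = -21/170 (a = -21*1/(10*(7 + 10)) = -21/(10*17) = -21/170 ≈ -0.12353)
-25*(4 + a) = -25*(4 - 21/170) = -25*659/170 = -3295/34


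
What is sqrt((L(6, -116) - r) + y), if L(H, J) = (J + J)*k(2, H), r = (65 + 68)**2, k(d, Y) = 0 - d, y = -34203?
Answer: 2*I*sqrt(12857) ≈ 226.78*I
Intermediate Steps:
k(d, Y) = -d
r = 17689 (r = 133**2 = 17689)
L(H, J) = -4*J (L(H, J) = (J + J)*(-1*2) = (2*J)*(-2) = -4*J)
sqrt((L(6, -116) - r) + y) = sqrt((-4*(-116) - 1*17689) - 34203) = sqrt((464 - 17689) - 34203) = sqrt(-17225 - 34203) = sqrt(-51428) = 2*I*sqrt(12857)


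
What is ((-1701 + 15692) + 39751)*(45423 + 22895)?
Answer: 3671545956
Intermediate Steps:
((-1701 + 15692) + 39751)*(45423 + 22895) = (13991 + 39751)*68318 = 53742*68318 = 3671545956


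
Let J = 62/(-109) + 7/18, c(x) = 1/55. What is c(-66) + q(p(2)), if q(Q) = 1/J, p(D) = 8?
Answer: -107557/19415 ≈ -5.5399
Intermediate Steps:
c(x) = 1/55
J = -353/1962 (J = 62*(-1/109) + 7*(1/18) = -62/109 + 7/18 = -353/1962 ≈ -0.17992)
q(Q) = -1962/353 (q(Q) = 1/(-353/1962) = -1962/353)
c(-66) + q(p(2)) = 1/55 - 1962/353 = -107557/19415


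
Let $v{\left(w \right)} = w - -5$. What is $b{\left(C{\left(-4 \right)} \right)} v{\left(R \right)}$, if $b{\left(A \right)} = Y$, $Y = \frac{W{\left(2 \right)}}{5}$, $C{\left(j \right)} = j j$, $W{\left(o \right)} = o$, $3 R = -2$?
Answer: $\frac{26}{15} \approx 1.7333$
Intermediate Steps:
$R = - \frac{2}{3}$ ($R = \frac{1}{3} \left(-2\right) = - \frac{2}{3} \approx -0.66667$)
$C{\left(j \right)} = j^{2}$
$v{\left(w \right)} = 5 + w$ ($v{\left(w \right)} = w + 5 = 5 + w$)
$Y = \frac{2}{5} \approx 0.4$
$b{\left(A \right)} = \frac{2}{5}$
$b{\left(C{\left(-4 \right)} \right)} v{\left(R \right)} = \frac{2 \left(5 - \frac{2}{3}\right)}{5} = \frac{2}{5} \cdot \frac{13}{3} = \frac{26}{15}$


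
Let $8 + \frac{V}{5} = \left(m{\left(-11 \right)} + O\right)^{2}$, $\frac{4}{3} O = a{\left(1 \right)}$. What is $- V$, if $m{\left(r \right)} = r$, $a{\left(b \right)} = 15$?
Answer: $\frac{635}{16} \approx 39.688$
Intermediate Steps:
$O = \frac{45}{4}$ ($O = \frac{3}{4} \cdot 15 = \frac{45}{4} \approx 11.25$)
$V = - \frac{635}{16}$ ($V = -40 + 5 \left(-11 + \frac{45}{4}\right)^{2} = -40 + \frac{5}{16} = - \frac{635}{16} \approx -39.688$)
$- V = \left(-1\right) \left(- \frac{635}{16}\right) = \frac{635}{16}$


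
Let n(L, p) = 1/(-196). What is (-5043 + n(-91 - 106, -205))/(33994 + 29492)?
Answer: -988429/12443256 ≈ -0.079435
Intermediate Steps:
n(L, p) = -1/196
(-5043 + n(-91 - 106, -205))/(33994 + 29492) = (-5043 - 1/196)/(33994 + 29492) = -988429/196/63486 = -988429/196*1/63486 = -988429/12443256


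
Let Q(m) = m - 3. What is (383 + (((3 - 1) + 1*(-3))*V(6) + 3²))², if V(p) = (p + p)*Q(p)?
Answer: 126736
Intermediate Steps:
Q(m) = -3 + m
V(p) = 2*p*(-3 + p) (V(p) = (p + p)*(-3 + p) = (2*p)*(-3 + p) = 2*p*(-3 + p))
(383 + (((3 - 1) + 1*(-3))*V(6) + 3²))² = (383 + (((3 - 1) + 1*(-3))*(2*6*(-3 + 6)) + 3²))² = (383 + ((2 - 3)*(2*6*3) + 9))² = (383 + (-1*36 + 9))² = (383 + (-36 + 9))² = (383 - 27)² = 356² = 126736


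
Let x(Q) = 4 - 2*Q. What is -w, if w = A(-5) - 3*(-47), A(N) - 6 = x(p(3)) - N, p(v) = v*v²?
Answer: -102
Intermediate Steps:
p(v) = v³
A(N) = -44 - N (A(N) = 6 + ((4 - 2*3³) - N) = 6 + ((4 - 2*27) - N) = 6 + ((4 - 54) - N) = 6 + (-50 - N) = -44 - N)
w = 102 (w = (-44 - 1*(-5)) - 3*(-47) = (-44 + 5) + 141 = -39 + 141 = 102)
-w = -1*102 = -102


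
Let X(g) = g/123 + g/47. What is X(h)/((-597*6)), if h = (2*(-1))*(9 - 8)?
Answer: 170/10353771 ≈ 1.6419e-5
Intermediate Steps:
h = -2 (h = -2*1 = -2)
X(g) = 170*g/5781 (X(g) = g*(1/123) + g*(1/47) = g/123 + g/47 = 170*g/5781)
X(h)/((-597*6)) = ((170/5781)*(-2))/((-597*6)) = -340/5781/(-3582) = -340/5781*(-1/3582) = 170/10353771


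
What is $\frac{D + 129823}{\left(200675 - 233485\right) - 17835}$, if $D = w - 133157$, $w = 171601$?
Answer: $- \frac{168267}{50645} \approx -3.3225$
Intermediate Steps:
$D = 38444$ ($D = 171601 - 133157 = 38444$)
$\frac{D + 129823}{\left(200675 - 233485\right) - 17835} = \frac{38444 + 129823}{\left(200675 - 233485\right) - 17835} = \frac{168267}{-32810 - 17835} = \frac{168267}{-50645} = 168267 \left(- \frac{1}{50645}\right) = - \frac{168267}{50645}$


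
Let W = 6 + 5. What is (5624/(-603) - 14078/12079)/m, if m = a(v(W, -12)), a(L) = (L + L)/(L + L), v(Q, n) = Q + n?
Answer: -76421330/7283637 ≈ -10.492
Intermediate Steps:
W = 11
a(L) = 1 (a(L) = (2*L)/((2*L)) = (2*L)*(1/(2*L)) = 1)
m = 1
(5624/(-603) - 14078/12079)/m = (5624/(-603) - 14078/12079)/1 = (5624*(-1/603) - 14078*1/12079)*1 = (-5624/603 - 14078/12079)*1 = -76421330/7283637*1 = -76421330/7283637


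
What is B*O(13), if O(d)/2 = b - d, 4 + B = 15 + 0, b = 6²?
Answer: 506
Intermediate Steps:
b = 36
B = 11 (B = -4 + (15 + 0) = -4 + 15 = 11)
O(d) = 72 - 2*d (O(d) = 2*(36 - d) = 72 - 2*d)
B*O(13) = 11*(72 - 2*13) = 11*(72 - 26) = 11*46 = 506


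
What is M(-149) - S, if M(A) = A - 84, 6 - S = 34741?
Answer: 34502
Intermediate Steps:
S = -34735 (S = 6 - 1*34741 = 6 - 34741 = -34735)
M(A) = -84 + A
M(-149) - S = (-84 - 149) - 1*(-34735) = -233 + 34735 = 34502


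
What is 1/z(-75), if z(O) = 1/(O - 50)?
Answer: -125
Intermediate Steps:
z(O) = 1/(-50 + O)
1/z(-75) = 1/(1/(-50 - 75)) = 1/(1/(-125)) = 1/(-1/125) = -125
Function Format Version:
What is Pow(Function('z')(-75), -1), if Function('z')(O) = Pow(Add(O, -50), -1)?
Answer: -125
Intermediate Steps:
Function('z')(O) = Pow(Add(-50, O), -1)
Pow(Function('z')(-75), -1) = Pow(Pow(Add(-50, -75), -1), -1) = Pow(Pow(-125, -1), -1) = Pow(Rational(-1, 125), -1) = -125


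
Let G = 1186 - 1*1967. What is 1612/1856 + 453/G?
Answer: 104551/362384 ≈ 0.28851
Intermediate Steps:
G = -781 (G = 1186 - 1967 = -781)
1612/1856 + 453/G = 1612/1856 + 453/(-781) = 1612*(1/1856) + 453*(-1/781) = 403/464 - 453/781 = 104551/362384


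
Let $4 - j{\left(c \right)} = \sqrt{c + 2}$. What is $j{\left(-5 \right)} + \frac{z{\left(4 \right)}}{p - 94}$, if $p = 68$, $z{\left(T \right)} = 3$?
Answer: $\frac{101}{26} - i \sqrt{3} \approx 3.8846 - 1.732 i$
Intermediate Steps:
$j{\left(c \right)} = 4 - \sqrt{2 + c}$ ($j{\left(c \right)} = 4 - \sqrt{c + 2} = 4 - \sqrt{2 + c}$)
$j{\left(-5 \right)} + \frac{z{\left(4 \right)}}{p - 94} = \left(4 - \sqrt{2 - 5}\right) + \frac{3}{68 - 94} = \left(4 - \sqrt{-3}\right) + \frac{3}{-26} = \left(4 - i \sqrt{3}\right) + 3 \left(- \frac{1}{26}\right) = \left(4 - i \sqrt{3}\right) - \frac{3}{26} = \frac{101}{26} - i \sqrt{3}$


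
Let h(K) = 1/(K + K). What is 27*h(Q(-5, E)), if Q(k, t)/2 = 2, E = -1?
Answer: 27/8 ≈ 3.3750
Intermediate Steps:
Q(k, t) = 4 (Q(k, t) = 2*2 = 4)
h(K) = 1/(2*K)
27*h(Q(-5, E)) = 27*((½)/4) = 27*((½)*(¼)) = 27*(⅛) = 27/8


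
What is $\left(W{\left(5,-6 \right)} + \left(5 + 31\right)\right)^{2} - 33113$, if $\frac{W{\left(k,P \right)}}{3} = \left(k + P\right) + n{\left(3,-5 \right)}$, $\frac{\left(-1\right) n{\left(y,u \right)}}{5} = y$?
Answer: $-32969$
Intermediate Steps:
$n{\left(y,u \right)} = - 5 y$
$W{\left(k,P \right)} = -45 + 3 P + 3 k$ ($W{\left(k,P \right)} = 3 \left(\left(k + P\right) - 15\right) = 3 \left(\left(P + k\right) - 15\right) = 3 \left(-15 + P + k\right) = -45 + 3 P + 3 k$)
$\left(W{\left(5,-6 \right)} + \left(5 + 31\right)\right)^{2} - 33113 = \left(\left(-45 + 3 \left(-6\right) + 3 \cdot 5\right) + \left(5 + 31\right)\right)^{2} - 33113 = \left(\left(-45 - 18 + 15\right) + 36\right)^{2} - 33113 = \left(-48 + 36\right)^{2} - 33113 = \left(-12\right)^{2} - 33113 = 144 - 33113 = -32969$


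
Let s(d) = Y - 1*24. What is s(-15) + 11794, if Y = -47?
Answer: 11723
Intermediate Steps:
s(d) = -71 (s(d) = -47 - 1*24 = -47 - 24 = -71)
s(-15) + 11794 = -71 + 11794 = 11723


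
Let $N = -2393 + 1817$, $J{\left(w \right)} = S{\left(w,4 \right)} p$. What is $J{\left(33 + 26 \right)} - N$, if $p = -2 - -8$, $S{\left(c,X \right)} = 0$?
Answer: $576$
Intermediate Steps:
$p = 6$ ($p = -2 + 8 = 6$)
$J{\left(w \right)} = 0$ ($J{\left(w \right)} = 0 \cdot 6 = 0$)
$N = -576$
$J{\left(33 + 26 \right)} - N = 0 - -576 = 0 + 576 = 576$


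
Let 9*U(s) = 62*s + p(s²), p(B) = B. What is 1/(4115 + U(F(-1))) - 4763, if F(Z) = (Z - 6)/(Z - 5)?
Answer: -6362953295/1335913 ≈ -4763.0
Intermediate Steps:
F(Z) = (-6 + Z)/(-5 + Z)
U(s) = s²/9 + 62*s/9 (U(s) = (62*s + s²)/9 = (s² + 62*s)/9 = s²/9 + 62*s/9)
1/(4115 + U(F(-1))) - 4763 = 1/(4115 + ((-6 - 1)/(-5 - 1))*(62 + (-6 - 1)/(-5 - 1))/9) - 4763 = 1/(4115 + (-7/(-6))*(62 - 7/(-6))/9) - 4763 = 1/(4115 + (-⅙*(-7))*(62 - ⅙*(-7))/9) - 4763 = 1/(4115 + (⅑)*(7/6)*(62 + 7/6)) - 4763 = 1/(4115 + (⅑)*(7/6)*(379/6)) - 4763 = 1/(4115 + 2653/324) - 4763 = 1/(1335913/324) - 4763 = 324/1335913 - 4763 = -6362953295/1335913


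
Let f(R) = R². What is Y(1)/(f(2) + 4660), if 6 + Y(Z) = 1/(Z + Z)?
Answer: -1/848 ≈ -0.0011792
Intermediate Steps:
Y(Z) = -6 + 1/(2*Z) (Y(Z) = -6 + 1/(Z + Z) = -6 + 1/(2*Z))
Y(1)/(f(2) + 4660) = (-6 + (½)/1)/(2² + 4660) = (-6 + (½)*1)/(4 + 4660) = (-6 + ½)/4664 = (1/4664)*(-11/2) = -1/848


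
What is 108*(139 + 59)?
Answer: 21384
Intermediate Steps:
108*(139 + 59) = 108*198 = 21384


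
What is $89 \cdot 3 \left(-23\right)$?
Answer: $-6141$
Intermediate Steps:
$89 \cdot 3 \left(-23\right) = 267 \left(-23\right) = -6141$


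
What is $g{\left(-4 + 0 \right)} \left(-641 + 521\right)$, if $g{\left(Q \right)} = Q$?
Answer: $480$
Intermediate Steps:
$g{\left(-4 + 0 \right)} \left(-641 + 521\right) = \left(-4 + 0\right) \left(-641 + 521\right) = \left(-4\right) \left(-120\right) = 480$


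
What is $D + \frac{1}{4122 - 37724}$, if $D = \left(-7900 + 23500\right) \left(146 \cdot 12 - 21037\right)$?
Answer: $- \frac{10109027292001}{33602} \approx -3.0085 \cdot 10^{8}$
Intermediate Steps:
$D = -300846000$ ($D = 15600 \left(1752 - 21037\right) = 15600 \left(-19285\right) = -300846000$)
$D + \frac{1}{4122 - 37724} = -300846000 + \frac{1}{4122 - 37724} = -300846000 + \frac{1}{-33602} = -300846000 - \frac{1}{33602} = - \frac{10109027292001}{33602}$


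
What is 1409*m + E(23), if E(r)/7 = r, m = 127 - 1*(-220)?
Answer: 489084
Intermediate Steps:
m = 347 (m = 127 + 220 = 347)
E(r) = 7*r
1409*m + E(23) = 1409*347 + 7*23 = 488923 + 161 = 489084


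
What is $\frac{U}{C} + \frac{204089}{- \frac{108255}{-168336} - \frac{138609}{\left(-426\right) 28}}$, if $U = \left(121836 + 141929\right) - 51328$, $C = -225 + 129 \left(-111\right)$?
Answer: $\frac{11815067732170315}{710582621904} \approx 16627.0$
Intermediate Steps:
$C = -14544$ ($C = -225 - 14319 = -14544$)
$U = 212437$ ($U = 263765 - 51328 = 212437$)
$\frac{U}{C} + \frac{204089}{- \frac{108255}{-168336} - \frac{138609}{\left(-426\right) 28}} = \frac{212437}{-14544} + \frac{204089}{- \frac{108255}{-168336} - \frac{138609}{\left(-426\right) 28}} = 212437 \left(- \frac{1}{14544}\right) + \frac{204089}{\left(-108255\right) \left(- \frac{1}{168336}\right) - \frac{138609}{-11928}} = - \frac{212437}{14544} + \frac{204089}{\frac{5155}{8016} - - \frac{46203}{3976}} = - \frac{212437}{14544} + \frac{204089}{\frac{5155}{8016} + \frac{46203}{3976}} = - \frac{212437}{14544} + \frac{204089}{\frac{48857441}{3983952}} = - \frac{212437}{14544} + 204089 \cdot \frac{3983952}{48857441} = - \frac{212437}{14544} + \frac{813080779728}{48857441} = \frac{11815067732170315}{710582621904}$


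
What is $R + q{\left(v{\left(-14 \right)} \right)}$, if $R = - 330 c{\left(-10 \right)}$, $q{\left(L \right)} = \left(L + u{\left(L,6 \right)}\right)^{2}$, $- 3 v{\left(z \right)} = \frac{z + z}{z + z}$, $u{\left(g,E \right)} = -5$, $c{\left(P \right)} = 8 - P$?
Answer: $- \frac{53204}{9} \approx -5911.6$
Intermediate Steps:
$v{\left(z \right)} = - \frac{1}{3}$ ($v{\left(z \right)} = - \frac{\left(z + z\right) \frac{1}{z + z}}{3} = - \frac{2 z \frac{1}{2 z}}{3} = \left(- \frac{1}{3}\right) 1 = - \frac{1}{3}$)
$q{\left(L \right)} = \left(-5 + L\right)^{2}$ ($q{\left(L \right)} = \left(L - 5\right)^{2} = \left(-5 + L\right)^{2}$)
$R = -5940$ ($R = - 330 \left(8 - -10\right) = - 330 \left(8 + 10\right) = \left(-330\right) 18 = -5940$)
$R + q{\left(v{\left(-14 \right)} \right)} = -5940 + \left(-5 - \frac{1}{3}\right)^{2} = -5940 + \left(- \frac{16}{3}\right)^{2} = -5940 + \frac{256}{9} = - \frac{53204}{9}$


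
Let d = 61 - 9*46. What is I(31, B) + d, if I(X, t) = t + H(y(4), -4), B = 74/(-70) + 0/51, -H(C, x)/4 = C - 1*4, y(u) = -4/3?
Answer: -34936/105 ≈ -332.72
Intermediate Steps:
y(u) = -4/3 (y(u) = -4*1/3 = -4/3)
H(C, x) = 16 - 4*C (H(C, x) = -4*(C - 1*4) = -4*(C - 4) = -4*(-4 + C) = 16 - 4*C)
B = -37/35 (B = 74*(-1/70) + 0*(1/51) = -37/35 + 0 = -37/35 ≈ -1.0571)
I(X, t) = 64/3 + t (I(X, t) = t + (16 - 4*(-4/3)) = t + (16 + 16/3) = t + 64/3 = 64/3 + t)
d = -353 (d = 61 - 414 = -353)
I(31, B) + d = (64/3 - 37/35) - 353 = 2129/105 - 353 = -34936/105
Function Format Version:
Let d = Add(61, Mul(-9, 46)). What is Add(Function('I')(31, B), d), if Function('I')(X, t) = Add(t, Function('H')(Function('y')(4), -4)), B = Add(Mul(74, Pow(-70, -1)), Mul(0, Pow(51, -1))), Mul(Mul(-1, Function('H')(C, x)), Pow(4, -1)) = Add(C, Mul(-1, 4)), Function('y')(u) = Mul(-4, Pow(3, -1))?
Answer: Rational(-34936, 105) ≈ -332.72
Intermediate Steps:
Function('y')(u) = Rational(-4, 3) (Function('y')(u) = Mul(-4, Rational(1, 3)) = Rational(-4, 3))
Function('H')(C, x) = Add(16, Mul(-4, C)) (Function('H')(C, x) = Mul(-4, Add(C, Mul(-1, 4))) = Mul(-4, Add(C, -4)) = Mul(-4, Add(-4, C)) = Add(16, Mul(-4, C)))
B = Rational(-37, 35) (B = Add(Mul(74, Rational(-1, 70)), Mul(0, Rational(1, 51))) = Add(Rational(-37, 35), 0) = Rational(-37, 35) ≈ -1.0571)
Function('I')(X, t) = Add(Rational(64, 3), t) (Function('I')(X, t) = Add(t, Add(16, Mul(-4, Rational(-4, 3)))) = Add(t, Add(16, Rational(16, 3))) = Add(t, Rational(64, 3)) = Add(Rational(64, 3), t))
d = -353 (d = Add(61, -414) = -353)
Add(Function('I')(31, B), d) = Add(Add(Rational(64, 3), Rational(-37, 35)), -353) = Add(Rational(2129, 105), -353) = Rational(-34936, 105)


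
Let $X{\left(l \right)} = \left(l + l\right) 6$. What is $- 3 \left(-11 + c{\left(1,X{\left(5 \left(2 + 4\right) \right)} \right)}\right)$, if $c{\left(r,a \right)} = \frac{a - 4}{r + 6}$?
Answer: $- \frac{837}{7} \approx -119.57$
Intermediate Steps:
$X{\left(l \right)} = 12 l$ ($X{\left(l \right)} = 2 l 6 = 12 l$)
$c{\left(r,a \right)} = \frac{-4 + a}{6 + r}$
$- 3 \left(-11 + c{\left(1,X{\left(5 \left(2 + 4\right) \right)} \right)}\right) = - 3 \left(-11 + \frac{-4 + 12 \cdot 5 \left(2 + 4\right)}{6 + 1}\right) = - 3 \left(-11 + \frac{-4 + 12 \cdot 5 \cdot 6}{7}\right) = - 3 \left(-11 + \frac{-4 + 12 \cdot 30}{7}\right) = - 3 \left(-11 + \frac{-4 + 360}{7}\right) = - 3 \left(-11 + \frac{1}{7} \cdot 356\right) = - 3 \left(-11 + \frac{356}{7}\right) = \left(-3\right) \frac{279}{7} = - \frac{837}{7}$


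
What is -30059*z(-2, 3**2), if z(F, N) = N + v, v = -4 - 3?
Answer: -60118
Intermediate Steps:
v = -7
z(F, N) = -7 + N (z(F, N) = N - 7 = -7 + N)
-30059*z(-2, 3**2) = -30059*(-7 + 3**2) = -30059*(-7 + 9) = -30059*2 = -60118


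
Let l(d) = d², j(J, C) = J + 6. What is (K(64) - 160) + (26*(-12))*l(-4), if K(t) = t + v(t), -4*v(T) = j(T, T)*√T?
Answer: -5228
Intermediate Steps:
j(J, C) = 6 + J
v(T) = -√T*(6 + T)/4 (v(T) = -(6 + T)*√T/4 = -√T*(6 + T)/4)
K(t) = t + √t*(-6 - t)/4
(K(64) - 160) + (26*(-12))*l(-4) = ((64 - √64*(6 + 64)/4) - 160) + (26*(-12))*(-4)² = ((64 - ¼*8*70) - 160) - 312*16 = ((64 - 140) - 160) - 4992 = (-76 - 160) - 4992 = -236 - 4992 = -5228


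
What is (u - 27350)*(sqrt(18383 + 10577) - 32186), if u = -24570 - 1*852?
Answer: 1698519592 - 211088*sqrt(1810) ≈ 1.6895e+9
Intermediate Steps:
u = -25422 (u = -24570 - 852 = -25422)
(u - 27350)*(sqrt(18383 + 10577) - 32186) = (-25422 - 27350)*(sqrt(18383 + 10577) - 32186) = -52772*(sqrt(28960) - 32186) = -52772*(4*sqrt(1810) - 32186) = -52772*(-32186 + 4*sqrt(1810)) = 1698519592 - 211088*sqrt(1810)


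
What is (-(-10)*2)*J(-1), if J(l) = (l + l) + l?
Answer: -60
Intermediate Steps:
J(l) = 3*l (J(l) = 2*l + l = 3*l)
(-(-10)*2)*J(-1) = (-(-10)*2)*(3*(-1)) = -10*(-2)*(-3) = 20*(-3) = -60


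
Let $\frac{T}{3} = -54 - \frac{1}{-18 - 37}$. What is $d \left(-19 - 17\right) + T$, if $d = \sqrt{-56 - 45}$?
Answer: $- \frac{8907}{55} - 36 i \sqrt{101} \approx -161.95 - 361.8 i$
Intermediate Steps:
$d = i \sqrt{101}$ ($d = \sqrt{-101} = i \sqrt{101} \approx 10.05 i$)
$T = - \frac{8907}{55}$ ($T = 3 \left(-54 - \frac{1}{-18 - 37}\right) = 3 \left(-54 - \frac{1}{-55}\right) = 3 \left(-54 - - \frac{1}{55}\right) = 3 \left(-54 + \frac{1}{55}\right) = 3 \left(- \frac{2969}{55}\right) = - \frac{8907}{55} \approx -161.95$)
$d \left(-19 - 17\right) + T = i \sqrt{101} \left(-19 - 17\right) - \frac{8907}{55} = i \sqrt{101} \left(-36\right) - \frac{8907}{55} = - 36 i \sqrt{101} - \frac{8907}{55} = - \frac{8907}{55} - 36 i \sqrt{101}$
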